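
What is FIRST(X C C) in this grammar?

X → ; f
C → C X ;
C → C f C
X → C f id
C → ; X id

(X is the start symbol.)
FIRST sets of the non-terminals involved (from the grammar, by fixed-point iteration):
  FIRST(X) = { ';' }

To compute FIRST(X C C), process the symbols left to right:
Symbol X is a non-terminal. Add FIRST(X) \ {ε} = { ';' }
X is not nullable (ε ∉ FIRST(X)), so stop here.
FIRST(X C C) = { ';' }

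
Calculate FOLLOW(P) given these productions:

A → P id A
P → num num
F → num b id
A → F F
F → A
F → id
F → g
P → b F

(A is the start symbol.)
{ 'id' }

To compute FOLLOW(P), find every occurrence of P on a right-hand side N → α P β: add FIRST(β) \ {ε}, and if β is empty or nullable also add FOLLOW(N). Iterate to a fixed point.

In A → P id A: P is followed by id A, add FIRST(id A) \ {ε} = { 'id' }

Taking the union: FOLLOW(P) = { 'id' }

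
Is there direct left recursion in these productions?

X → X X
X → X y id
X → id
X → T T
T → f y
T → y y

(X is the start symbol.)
X → X X: LEFT RECURSIVE (starts with X)
X → X y id: LEFT RECURSIVE (starts with X)
X → id: starts with id
X → T T: starts with T
T → f y: starts with f
T → y y: starts with y

The grammar has direct left recursion on: X.

Answer: Yes, X is left-recursive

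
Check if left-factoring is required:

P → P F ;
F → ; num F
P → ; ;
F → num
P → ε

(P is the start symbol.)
No, left-factoring is not needed

Left-factoring is needed when two productions for the same non-terminal
share a common prefix on the right-hand side.

Productions for P:
  P → P F ;
  P → ; ;
  P → ε
Productions for F:
  F → ; num F
  F → num

No common prefixes found.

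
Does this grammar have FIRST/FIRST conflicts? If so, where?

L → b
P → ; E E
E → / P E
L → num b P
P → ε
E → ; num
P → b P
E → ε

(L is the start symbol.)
Productions for L:
  L → b: FIRST = { 'b' }
  L → num b P: FIRST = { 'num' }
Productions for P:
  P → ; E E: FIRST = { ';' }
  P → ε: FIRST = { ε }
  P → b P: FIRST = { 'b' }
Productions for E:
  E → / P E: FIRST = { '/' }
  E → ; num: FIRST = { ';' }
  E → ε: FIRST = { ε }

All alternatives of each non-terminal have pairwise disjoint FIRST sets.

Answer: No FIRST/FIRST conflicts.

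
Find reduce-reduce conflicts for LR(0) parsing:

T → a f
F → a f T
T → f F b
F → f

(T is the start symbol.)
No reduce-reduce conflicts

Augment with T' → T and build the canonical LR(0) collection (I0 = CLOSURE({[T' → . T]}), then GOTO on every symbol after a dot until no new states appear). It has 11 states:
  I0: { [T → . a f], [T → . f F b], [T' → . T] }  — shift
  I1: { [T' → T .] }  — accept
  I2: { [T → a . f] }  — shift
  I3: { [F → . a f T], [F → . f], [T → f . F b] }  — shift
  I4: { [T → f F . b] }  — shift
  I5: { [F → a . f T] }  — shift
  I6: { [F → f .] }  — reduce
  I7: { [F → a f . T], [T → . a f], [T → . f F b] }  — shift
  I8: { [F → a f T .] }  — reduce
  I9: { [T → f F b .] }  — reduce
  I10: { [T → a f .] }  — reduce

No state contains more than one complete item.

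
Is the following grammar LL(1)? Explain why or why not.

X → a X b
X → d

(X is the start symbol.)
Yes, the grammar is LL(1).

For X:
  PREDICT(X → a X b) = { 'a' }
  PREDICT(X → d) = { 'd' }

All predict sets are disjoint. The grammar IS LL(1).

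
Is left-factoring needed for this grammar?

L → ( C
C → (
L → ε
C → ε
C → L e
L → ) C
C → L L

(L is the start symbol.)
Yes, C has productions with common prefix 'L'

Left-factoring is needed when two productions for the same non-terminal
share a common prefix on the right-hand side.

Productions for L:
  L → ( C
  L → ε
  L → ) C
Productions for C:
  C → (
  C → ε
  C → L e
  C → L L

Found common prefix 'L' in productions for C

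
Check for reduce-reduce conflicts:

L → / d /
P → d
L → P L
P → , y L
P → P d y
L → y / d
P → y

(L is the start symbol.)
A reduce-reduce conflict occurs when an LR(0) state has two complete items [A → α .] and [B → β .] — both call for a reduction, and with no lookahead the parser cannot choose between them.

Augment with L' → L and build the canonical LR(0) collection (I0 = CLOSURE({[L' → . L]}), then GOTO on every symbol after a dot until no new states appear). It has 16 states:
  I0: { [L → . / d /], [L → . P L], [L → . y / d], [L' → . L], [P → . , y L], [P → . P d y], [P → . d], [P → . y] }  — shift
  I1: { [P → , . y L] }  — shift
  I2: { [L → / . d /] }  — shift
  I3: { [L' → L .] }  — accept
  I4: { [L → . / d /], [L → . P L], [L → . y / d], [L → P . L], [P → . , y L], [P → . P d y], [P → . d], [P → . y], [P → P . d y] }  — shift
  I5: { [P → d .] }  — reduce
  I6: { [L → y . / d], [P → y .] }  — shift, reduce
  I7: { [L → y / . d] }  — shift
  I8: { [L → y / d .] }  — reduce
  I9: { [L → P L .] }  — reduce
  I10: { [P → P d . y], [P → d .] }  — shift, reduce
  I11: { [P → P d y .] }  — reduce
  I12: { [L → / d . /] }  — shift
  I13: { [L → / d / .] }  — reduce
  I14: { [L → . / d /], [L → . P L], [L → . y / d], [P → , y . L], [P → . , y L], [P → . P d y], [P → . d], [P → . y] }  — shift
  I15: { [P → , y L .] }  — reduce

No state contains more than one complete item.

Answer: No reduce-reduce conflicts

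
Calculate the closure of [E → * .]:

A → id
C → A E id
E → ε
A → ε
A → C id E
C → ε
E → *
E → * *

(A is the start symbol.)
Start with: [E → * .]
The dot is at the end, so nothing is added.

CLOSURE = { [E → * .] }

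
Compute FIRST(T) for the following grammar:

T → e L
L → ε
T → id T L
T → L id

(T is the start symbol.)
To compute FIRST(T), examine every production with T on the left-hand side, reading each right-hand side left to right until a non-nullable symbol is reached.

FIRST sets of the other non-terminals involved (by the same procedure, iterated to a fixed point):
  FIRST(L) = { ε }

From T → e L:
  - e is a terminal: add 'e' and stop
From T → id T L:
  - id is a terminal: add 'id' and stop
From T → L id:
  - L is a non-terminal: add FIRST(L) \ {ε} = { }
    L is nullable, so continue to the next symbol
  - id is a terminal: add 'id' and stop

Collecting: FIRST(T) = { 'e', 'id' }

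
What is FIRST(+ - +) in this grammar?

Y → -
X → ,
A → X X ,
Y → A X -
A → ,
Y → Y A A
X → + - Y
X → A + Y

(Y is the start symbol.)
{ '+' }

To compute FIRST(+ - +), process the symbols left to right:
Symbol + is a terminal. Add '+' and stop.
FIRST(+ - +) = { '+' }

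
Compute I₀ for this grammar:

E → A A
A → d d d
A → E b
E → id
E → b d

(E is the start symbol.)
First, augment the grammar with E' → E
I₀ = CLOSURE({ [E' → . E] }):
  [E' → . E] has the dot before E: add [E → . A A], [E → . id], [E → . b d]
  [E → . A A] has the dot before A: add [A → . d d d], [A → . E b]
No further items can be added.

I₀ = { [A → . E b], [A → . d d d], [E → . A A], [E → . b d], [E → . id], [E' → . E] }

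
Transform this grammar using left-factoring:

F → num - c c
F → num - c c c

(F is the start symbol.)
Left-factoring transforms A → αβ₁ | αβ₂ into A → αA' and A' → β₁ | β₂
(α is the longest common prefix among the alternatives). Repeat until
no nonterminal has two alternatives with a common prefix.

Round 1: F has alternatives sharing prefix 'num - c c'. Introduce F': F → num - c c F'
  Add: F' → ε
  Add: F' → c

No remaining common prefixes — done.

Resulting grammar:
F → num - c c F'
F' → ε
F' → c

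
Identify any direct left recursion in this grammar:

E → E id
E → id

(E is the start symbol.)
Yes, E is left-recursive

E → E id: LEFT RECURSIVE (starts with E)
E → id: starts with id

The grammar has direct left recursion on: E.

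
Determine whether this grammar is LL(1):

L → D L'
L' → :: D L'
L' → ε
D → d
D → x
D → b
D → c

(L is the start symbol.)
Relevant sets:
  FOLLOW(L') = { $ }

For L':
  PREDICT(L' → :: D L') = { '::' }
  PREDICT(L' → ε) = { $ }
For D:
  PREDICT(D → d) = { 'd' }
  PREDICT(D → x) = { 'x' }
  PREDICT(D → b) = { 'b' }
  PREDICT(D → c) = { 'c' }
L has a single production, so nothing to check there.

All predict sets are disjoint. The grammar IS LL(1).

Answer: Yes, the grammar is LL(1).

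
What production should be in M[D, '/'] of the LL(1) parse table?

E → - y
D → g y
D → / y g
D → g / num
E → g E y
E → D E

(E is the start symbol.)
D → / y g

To find M[D, '/'], we find productions for D where '/' is in the predict set (PREDICT(N → α) = (FIRST(α) \ {ε}) ∪ (FOLLOW(N) if α ⇒* ε)).

D → g y: PREDICT = { 'g' }
D → / y g: PREDICT = { '/' }
  '/' is in predict set, so this production goes in M[D, '/']
D → g / num: PREDICT = { 'g' }

M[D, '/'] = D → / y g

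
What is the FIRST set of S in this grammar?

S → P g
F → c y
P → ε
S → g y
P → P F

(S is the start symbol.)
To compute FIRST(S), examine every production with S on the left-hand side, reading each right-hand side left to right until a non-nullable symbol is reached.

FIRST sets of the other non-terminals involved (by the same procedure, iterated to a fixed point):
  FIRST(P) = { 'c', ε }

From S → P g:
  - P is a non-terminal: add FIRST(P) \ {ε} = { 'c' }
    P is nullable, so continue to the next symbol
  - g is a terminal: add 'g' and stop
From S → g y:
  - g is a terminal: add 'g' and stop

Collecting: FIRST(S) = { 'c', 'g' }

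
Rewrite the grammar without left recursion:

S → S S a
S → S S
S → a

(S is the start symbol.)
S → a S'
S' → S a S'
S' → S S'
S' → ε

S is directly left-recursive. The standard transformation for
  A → A α₁ | ... | A α_m | β₁ | ... | β_n
is
  A  → β₁ A' | ... | β_n A'
  A' → α₁ A' | ... | α_m A' | ε

S → a becomes S → a S'
S → S S a becomes S' → S a S'
S → S S becomes S' → S S'
Add S' → ε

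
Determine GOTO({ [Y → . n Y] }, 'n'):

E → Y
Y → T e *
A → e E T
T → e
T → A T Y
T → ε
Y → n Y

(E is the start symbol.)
GOTO(I, 'n') = CLOSURE({ [A → αX.β] : [A → α.Xβ] ∈ I, X = 'n' })

Items with dot before 'n', with the dot advanced:
  [Y → . n Y] → [Y → n . Y]
Closure of the advanced items:
  [Y → n . Y] has the dot before Y: add [Y → . T e *], [Y → . n Y]
  [Y → . T e *] has the dot before T: add [T → . e], [T → . A T Y], [T → .]
  [T → . A T Y] has the dot before A: add [A → . e E T]

GOTO = { [A → . e E T], [T → . A T Y], [T → . e], [T → .], [Y → . T e *], [Y → . n Y], [Y → n . Y] }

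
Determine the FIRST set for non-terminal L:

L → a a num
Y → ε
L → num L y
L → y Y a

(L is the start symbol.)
To compute FIRST(L), examine every production with L on the left-hand side, reading each right-hand side left to right until a non-nullable symbol is reached.

From L → a a num:
  - a is a terminal: add 'a' and stop
From L → num L y:
  - num is a terminal: add 'num' and stop
From L → y Y a:
  - y is a terminal: add 'y' and stop

Collecting: FIRST(L) = { 'a', 'num', 'y' }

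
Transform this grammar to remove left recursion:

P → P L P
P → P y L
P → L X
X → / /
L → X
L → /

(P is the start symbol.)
P → L X P'
P' → L P P'
P' → y L P'
P' → ε
X → / /
L → X
L → /

P is directly left-recursive. The standard transformation for
  A → A α₁ | ... | A α_m | β₁ | ... | β_n
is
  A  → β₁ A' | ... | β_n A'
  A' → α₁ A' | ... | α_m A' | ε

P → L X becomes P → L X P'
P → P L P becomes P' → L P P'
P → P y L becomes P' → y L P'
Add P' → ε

Productions for other non-terminals are unchanged:
  X → / /
  L → X
  L → /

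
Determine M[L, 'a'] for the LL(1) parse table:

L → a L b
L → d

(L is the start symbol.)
L → a L b

To find M[L, 'a'], we find productions for L where 'a' is in the predict set (PREDICT(N → α) = (FIRST(α) \ {ε}) ∪ (FOLLOW(N) if α ⇒* ε)).

L → a L b: PREDICT = { 'a' }
  'a' is in predict set, so this production goes in M[L, 'a']
L → d: PREDICT = { 'd' }

M[L, 'a'] = L → a L b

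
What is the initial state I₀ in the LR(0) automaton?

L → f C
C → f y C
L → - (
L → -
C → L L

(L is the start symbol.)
{ [L → . - (], [L → . -], [L → . f C], [L' → . L] }

First, augment the grammar with L' → L
I₀ = CLOSURE({ [L' → . L] }):
  [L' → . L] has the dot before L: add [L → . f C], [L → . - (], [L → . -]
No further items can be added.

I₀ = { [L → . - (], [L → . -], [L → . f C], [L' → . L] }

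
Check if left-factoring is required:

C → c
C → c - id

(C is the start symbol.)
Yes, C has productions with common prefix 'c'

Left-factoring is needed when two productions for the same non-terminal
share a common prefix on the right-hand side.

Productions for C:
  C → c
  C → c - id

Found common prefix 'c' in productions for C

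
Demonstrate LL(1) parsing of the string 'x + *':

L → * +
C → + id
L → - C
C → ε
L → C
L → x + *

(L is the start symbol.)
Stack is shown with the top on the left.

Stack    Input    Action
------------------------
L $      x + * $  output L → x + *
x + * $  x + * $  match 'x'
+ * $    + * $    match '+'
* $      * $      match '*'
$        $        accept

The string is accepted.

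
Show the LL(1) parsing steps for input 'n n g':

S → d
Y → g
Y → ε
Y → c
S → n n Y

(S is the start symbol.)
LL(1) parsing maintains a stack (initially the start symbol over $) and the input. At each step: if the stack top is a terminal, match it against the current input token; if it is a non-terminal N, replace it with the RHS of M[N, lookahead] (the unique production whose predict set contains the lookahead).

Stack is shown with the top on the left.

Stack    Input    Action
------------------------
S $      n n g $  output S → n n Y
n n Y $  n n g $  match 'n'
n Y $    n g $    match 'n'
Y $      g $      output Y → g
g $      g $      match 'g'
$        $        accept

The string is accepted.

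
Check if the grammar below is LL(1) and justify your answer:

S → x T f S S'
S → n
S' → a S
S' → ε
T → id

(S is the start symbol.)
A grammar is LL(1) if for each non-terminal N with multiple productions, the predict sets of those productions are pairwise disjoint, where PREDICT(N → α) = (FIRST(α) \ {ε}) ∪ (FOLLOW(N) if α ⇒* ε).

Relevant sets:
  FOLLOW(S') = { $, 'a' }

For S:
  PREDICT(S → x T f S S') = { 'x' }
  PREDICT(S → n) = { 'n' }
For S':
  PREDICT(S' → a S) = { 'a' }
  PREDICT(S' → ε) = { $, 'a' }
T has a single production, so nothing to check there.

Conflict found: Predict set conflict for S': { 'a' }
The grammar is NOT LL(1).

Answer: No. Predict set conflict for S': { 'a' }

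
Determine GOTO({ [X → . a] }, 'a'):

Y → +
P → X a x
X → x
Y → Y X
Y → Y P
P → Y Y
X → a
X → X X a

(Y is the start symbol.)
GOTO(I, 'a') = CLOSURE({ [A → αX.β] : [A → α.Xβ] ∈ I, X = 'a' })

Items with dot before 'a', with the dot advanced:
  [X → . a] → [X → a .]
Closure adds nothing (no advanced item has the dot before a non-terminal).

GOTO = { [X → a .] }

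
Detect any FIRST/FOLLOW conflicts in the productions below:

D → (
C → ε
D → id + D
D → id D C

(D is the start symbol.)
No FIRST/FOLLOW conflicts.

Nullable non-terminals: C.
C has a nullable alternative but only one production, so nothing to check.

D has no nullable alternative, so no FIRST/FOLLOW check is needed there.

No FIRST/FOLLOW conflicts found.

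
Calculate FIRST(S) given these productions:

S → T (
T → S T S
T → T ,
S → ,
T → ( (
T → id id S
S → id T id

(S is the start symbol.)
To compute FIRST(S), examine every production with S on the left-hand side, reading each right-hand side left to right until a non-nullable symbol is reached.

FIRST sets of the other non-terminals involved (by the same procedure, iterated to a fixed point):
  FIRST(T) = { '(', ',', 'id' }

From S → T (:
  - T is a non-terminal: add FIRST(T) \ {ε} = { '(', ',', 'id' }
    T is not nullable, so stop
From S → ,:
  - ',' is a terminal: add ',' and stop
From S → id T id:
  - id is a terminal: add 'id' and stop

Collecting: FIRST(S) = { '(', ',', 'id' }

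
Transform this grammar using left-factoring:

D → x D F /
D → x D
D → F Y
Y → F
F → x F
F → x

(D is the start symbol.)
Left-factoring transforms A → αβ₁ | αβ₂ into A → αA' and A' → β₁ | β₂
(α is the longest common prefix among the alternatives). Repeat until
no nonterminal has two alternatives with a common prefix.

Round 1: D has alternatives sharing prefix 'x D'. Introduce D': D → x D D'
  Add: D' → F /
  Add: D' → ε

Round 2: F has alternatives sharing prefix 'x'. Introduce F': F → x F'
  Add: F' → F
  Add: F' → ε

No remaining common prefixes — done.

Resulting grammar:
D → x D D'
D' → F /
D' → ε
D → F Y
Y → F
F → x F'
F' → F
F' → ε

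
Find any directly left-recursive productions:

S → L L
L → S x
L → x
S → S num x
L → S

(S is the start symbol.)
Yes, S is left-recursive

S → L L: starts with L
L → S x: starts with S
L → x: starts with x
S → S num x: LEFT RECURSIVE (starts with S)
L → S: starts with S

The grammar has direct left recursion on: S.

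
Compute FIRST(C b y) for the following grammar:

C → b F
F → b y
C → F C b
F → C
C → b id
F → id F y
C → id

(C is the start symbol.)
{ 'b', 'id' }

FIRST sets of the non-terminals involved (from the grammar, by fixed-point iteration):
  FIRST(C) = { 'b', 'id' }

To compute FIRST(C b y), process the symbols left to right:
Symbol C is a non-terminal. Add FIRST(C) \ {ε} = { 'b', 'id' }
C is not nullable (ε ∉ FIRST(C)), so stop here.
FIRST(C b y) = { 'b', 'id' }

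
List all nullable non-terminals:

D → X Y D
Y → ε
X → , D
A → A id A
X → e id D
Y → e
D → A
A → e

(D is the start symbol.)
{ 'Y' }

ε-productions: Y → ε
So Y is immediately nullable.
No further non-terminal can be added: every production for the remaining non-terminals contains a terminal or a non-nullable non-terminal.
Nullable = { 'Y' }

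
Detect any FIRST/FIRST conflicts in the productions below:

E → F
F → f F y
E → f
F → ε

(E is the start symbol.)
FIRST sets of the non-terminals at (or reachable through a nullable prefix from) the front of some alternative:
  FIRST(F) = { 'f', ε }

Productions for E:
  E → F: FIRST = { 'f', ε }
  E → f: FIRST = { 'f' }
Productions for F:
  F → f F y: FIRST = { 'f' }
  F → ε: FIRST = { ε }

Conflict for E: E → F and E → f
  Overlap: { 'f' }

Answer: Yes. E → F / E → f on { 'f' }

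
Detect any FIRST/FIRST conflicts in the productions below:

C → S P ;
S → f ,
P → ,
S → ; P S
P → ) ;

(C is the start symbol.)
No FIRST/FIRST conflicts.

Productions for S:
  S → f ,: FIRST = { 'f' }
  S → ; P S: FIRST = { ';' }
Productions for P:
  P → ,: FIRST = { ',' }
  P → ) ;: FIRST = { ')' }
C has only one production, so no FIRST/FIRST conflict is possible there.

All alternatives of each non-terminal have pairwise disjoint FIRST sets.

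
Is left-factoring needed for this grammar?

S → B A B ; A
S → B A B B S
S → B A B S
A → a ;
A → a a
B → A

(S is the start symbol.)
Left-factoring is needed when two productions for the same non-terminal
share a common prefix on the right-hand side.

Productions for S:
  S → B A B ; A
  S → B A B B S
  S → B A B S
Productions for A:
  A → a ;
  A → a a

Found common prefix 'B A B' in productions for S
Found common prefix 'a' in productions for A

Answer: Yes, S has productions with common prefix 'B A B'; A has productions with common prefix 'a'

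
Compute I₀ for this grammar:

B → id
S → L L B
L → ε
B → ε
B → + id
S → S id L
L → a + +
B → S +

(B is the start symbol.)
{ [B → . + id], [B → . S +], [B → . id], [B → .], [B' → . B], [L → . a + +], [L → .], [S → . L L B], [S → . S id L] }

First, augment the grammar with B' → B
I₀ = CLOSURE({ [B' → . B] }):
  [B' → . B] has the dot before B: add [B → . id], [B → .], [B → . + id], [B → . S +]
  [B → . S +] has the dot before S: add [S → . L L B], [S → . S id L]
  [S → . L L B] has the dot before L: add [L → .], [L → . a + +]
No further items can be added.

I₀ = { [B → . + id], [B → . S +], [B → . id], [B → .], [B' → . B], [L → . a + +], [L → .], [S → . L L B], [S → . S id L] }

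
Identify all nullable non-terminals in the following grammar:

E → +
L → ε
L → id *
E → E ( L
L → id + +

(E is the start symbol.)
A non-terminal is nullable if it can derive ε (the empty string): either it has an ε-production, or it has a production whose right-hand side consists entirely of nullable non-terminals.

ε-productions: L → ε
So L is immediately nullable.
No further non-terminal can be added: every production for the remaining non-terminals contains a terminal or a non-nullable non-terminal.
Nullable = { 'L' }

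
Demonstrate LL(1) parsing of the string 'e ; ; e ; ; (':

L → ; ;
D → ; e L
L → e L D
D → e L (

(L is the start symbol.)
Stack is shown with the top on the left.

Stack    Input            Action
--------------------------------
L $      e ; ; e ; ; ( $  output L → e L D
e L D $  e ; ; e ; ; ( $  match 'e'
L D $    ; ; e ; ; ( $    output L → ; ;
; ; D $  ; ; e ; ; ( $    match ';'
; D $    ; e ; ; ( $      match ';'
D $      e ; ; ( $        output D → e L (
e L ( $  e ; ; ( $        match 'e'
L ( $    ; ; ( $          output L → ; ;
; ; ( $  ; ; ( $          match ';'
; ( $    ; ( $            match ';'
( $      ( $              match '('
$        $                accept

The string is accepted.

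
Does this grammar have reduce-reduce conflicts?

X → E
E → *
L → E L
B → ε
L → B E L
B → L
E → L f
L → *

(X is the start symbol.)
Augment with X' → X and build the canonical LR(0) collection (I0 = CLOSURE({[X' → . X]}), then GOTO on every symbol after a dot until no new states appear). It has 11 states:
  I0: { [B → . L], [B → .], [E → . *], [E → . L f], [L → . *], [L → . B E L], [L → . E L], [X → . E], [X' → . X] }  — shift, reduce
  I1: { [E → * .], [L → * .] }  — 2 reduces
  I2: { [B → . L], [B → .], [E → . *], [E → . L f], [L → . *], [L → . B E L], [L → . E L], [L → B . E L] }  — shift, reduce
  I3: { [B → . L], [B → .], [E → . *], [E → . L f], [L → . *], [L → . B E L], [L → . E L], [L → E . L], [X → E .] }  — shift, 2 reduces
  I4: { [B → L .], [E → L . f] }  — shift, reduce
  I5: { [X' → X .] }  — accept
  I6: { [E → L f .] }  — reduce
  I7: { [B → . L], [B → .], [E → . *], [E → . L f], [L → . *], [L → . B E L], [L → . E L], [L → E . L] }  — shift, reduce
  I8: { [B → L .], [E → L . f], [L → E L .] }  — shift, 2 reduces
  I9: { [B → . L], [B → .], [E → . *], [E → . L f], [L → . *], [L → . B E L], [L → . E L], [L → B E . L], [L → E . L] }  — shift, reduce
  I10: { [B → L .], [E → L . f], [L → B E L .], [L → E L .] }  — shift, 3 reduces

I1 contains complete items [E → * .], [L → * .] — reduce-reduce conflict.
I3 contains complete items [B → .], [X → E .] — reduce-reduce conflict.
I8 contains complete items [B → L .], [L → E L .] — reduce-reduce conflict.
I10 contains complete items [B → L .], [L → B E L .], [L → E L .] — reduce-reduce conflict.

Answer: Yes — I1: [E → * .] vs [L → * .]; I3: [B → .] vs [X → E .]; I8: [B → L .] vs [L → E L .]; I10: [B → L .] vs [L → B E L .]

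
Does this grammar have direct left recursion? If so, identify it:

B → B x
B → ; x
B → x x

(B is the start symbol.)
Direct left recursion occurs when N → N α for some non-terminal N (the right-hand side begins with the left-hand side itself).

B → B x: LEFT RECURSIVE (starts with B)
B → ; x: starts with ';'
B → x x: starts with x

The grammar has direct left recursion on: B.

Answer: Yes, B is left-recursive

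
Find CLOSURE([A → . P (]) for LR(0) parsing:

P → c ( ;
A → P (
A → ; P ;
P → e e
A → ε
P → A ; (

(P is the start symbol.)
Start with: [A → . P (]
  [A → . P (] has the dot before P: add [P → . c ( ;], [P → . e e], [P → . A ; (]
  [P → . A ; (] has the dot before A: add [A → . ; P ;], [A → .]
No further items can be added.

CLOSURE = { [A → . ; P ;], [A → . P (], [A → .], [P → . A ; (], [P → . c ( ;], [P → . e e] }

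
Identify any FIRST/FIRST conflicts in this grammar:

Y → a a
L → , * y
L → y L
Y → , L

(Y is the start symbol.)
A FIRST/FIRST conflict occurs when two productions N → α and N → β for the same non-terminal have FIRST(α) ∩ FIRST(β) ≠ ∅ (with ε ∈ FIRST of a nullable right-hand side, so two nullable alternatives also conflict).

Productions for Y:
  Y → a a: FIRST = { 'a' }
  Y → , L: FIRST = { ',' }
Productions for L:
  L → , * y: FIRST = { ',' }
  L → y L: FIRST = { 'y' }

All alternatives of each non-terminal have pairwise disjoint FIRST sets.

Answer: No FIRST/FIRST conflicts.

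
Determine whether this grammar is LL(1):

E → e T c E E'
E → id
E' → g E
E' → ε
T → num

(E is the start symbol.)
Relevant sets:
  FOLLOW(E') = { $, 'g' }

For E:
  PREDICT(E → e T c E E') = { 'e' }
  PREDICT(E → id) = { 'id' }
For E':
  PREDICT(E' → g E) = { 'g' }
  PREDICT(E' → ε) = { $, 'g' }
T has a single production, so nothing to check there.

Conflict found: Predict set conflict for E': { 'g' }
The grammar is NOT LL(1).

Answer: No. Predict set conflict for E': { 'g' }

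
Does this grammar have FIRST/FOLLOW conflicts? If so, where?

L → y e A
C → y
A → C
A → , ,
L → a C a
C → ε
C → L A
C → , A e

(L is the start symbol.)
Yes. C → y with FOLLOW(C) on { 'y' }; C → L A with FOLLOW(C) on { 'a', 'y' }; C → ',' A e with FOLLOW(C) on { ',' }; A → ',' ',' with FOLLOW(A) on { ',' }

A FIRST/FOLLOW conflict occurs when a non-terminal N has a nullable alternative N → β (β ⇒* ε) and another alternative N → α with FIRST(α) ∩ FOLLOW(N) ≠ ∅: on such a lookahead the parser cannot decide between expanding α and letting N vanish via β.

Nullable non-terminals: A, C.
FIRST sets used below: FIRST(C) = { ',', 'a', 'y', ε }, FIRST(L) = { 'a', 'y' }

A: nullable alternative(s) A → C; FOLLOW(A) = { $, ',', 'a', 'e', 'y' }
  A → C: FIRST \ {ε} = { ',', 'a', 'y' } — this is the only nullable alternative, skip
  A → , ,: FIRST \ {ε} = { ',' } — overlaps FOLLOW(A) on { ',' }: CONFLICT

C: nullable alternative(s) C → ε; FOLLOW(C) = { $, ',', 'a', 'e', 'y' }
  C → y: FIRST \ {ε} = { 'y' } — overlaps FOLLOW(C) on { 'y' }: CONFLICT
  C → ε: FIRST \ {ε} = { } — this is the only nullable alternative, skip
  C → L A: FIRST \ {ε} = { 'a', 'y' } — overlaps FOLLOW(C) on { 'a', 'y' }: CONFLICT
  C → , A e: FIRST \ {ε} = { ',' } — overlaps FOLLOW(C) on { ',' }: CONFLICT

L has no nullable alternative, so no FIRST/FOLLOW check is needed there.

So the grammar has 4 FIRST/FOLLOW conflicts (marked CONFLICT above).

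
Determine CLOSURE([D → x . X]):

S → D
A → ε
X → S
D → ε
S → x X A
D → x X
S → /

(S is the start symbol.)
Start with: [D → x . X]
  [D → x . X] has the dot before X: add [X → . S]
  [X → . S] has the dot before S: add [S → . D], [S → . x X A], [S → . /]
  [S → . D] has the dot before D: add [D → .], [D → . x X]
No further items can be added.

CLOSURE = { [D → . x X], [D → .], [D → x . X], [S → . /], [S → . D], [S → . x X A], [X → . S] }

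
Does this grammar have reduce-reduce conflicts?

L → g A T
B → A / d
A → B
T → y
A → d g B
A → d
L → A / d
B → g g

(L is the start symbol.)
Yes — I15: [A → B .] vs [A → d g B .]; I18: [B → A / d .] vs [L → A / d .]

A reduce-reduce conflict occurs when an LR(0) state has two complete items [A → α .] and [B → β .] — both call for a reduction, and with no lookahead the parser cannot choose between them.

Augment with L' → L and build the canonical LR(0) collection (I0 = CLOSURE({[L' → . L]}), then GOTO on every symbol after a dot until no new states appear). It has 19 states:
  I0: { [A → . B], [A → . d g B], [A → . d], [B → . A / d], [B → . g g], [L → . A / d], [L → . g A T], [L' → . L] }  — shift
  I1: { [B → A . / d], [L → A . / d] }  — shift
  I2: { [A → B .] }  — reduce
  I3: { [L' → L .] }  — accept
  I4: { [A → d . g B], [A → d .] }  — shift, reduce
  I5: { [A → . B], [A → . d g B], [A → . d], [B → . A / d], [B → . g g], [B → g . g], [L → g . A T] }  — shift
  I6: { [B → A . / d], [L → g A . T], [T → . y] }  — shift
  I7: { [B → g . g], [B → g g .] }  — shift, reduce
  I8: { [B → g g .] }  — reduce
  I9: { [B → A / . d] }  — shift
  I10: { [L → g A T .] }  — reduce
  I11: { [T → y .] }  — reduce
  I12: { [B → A / d .] }  — reduce
  I13: { [A → . B], [A → . d g B], [A → . d], [A → d g . B], [B → . A / d], [B → . g g] }  — shift
  I14: { [B → A . / d] }  — shift
  I15: { [A → B .], [A → d g B .] }  — 2 reduces
  I16: { [B → g . g] }  — shift
  I17: { [B → A / . d], [L → A / . d] }  — shift
  I18: { [B → A / d .], [L → A / d .] }  — 2 reduces

I15 contains complete items [A → B .], [A → d g B .] — reduce-reduce conflict.
I18 contains complete items [B → A / d .], [L → A / d .] — reduce-reduce conflict.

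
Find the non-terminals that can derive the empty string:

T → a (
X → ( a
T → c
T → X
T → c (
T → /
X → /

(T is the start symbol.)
A non-terminal is nullable if it can derive ε (the empty string): either it has an ε-production, or it has a production whose right-hand side consists entirely of nullable non-terminals.

There are no ε-productions, so no non-terminal can derive ε.
No non-terminals are nullable.

Answer: None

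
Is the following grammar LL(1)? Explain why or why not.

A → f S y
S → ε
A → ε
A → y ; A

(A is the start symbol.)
Relevant sets:
  FOLLOW(A) = { $ }

For A:
  PREDICT(A → f S y) = { 'f' }
  PREDICT(A → ε) = { $ }
  PREDICT(A → y ';' A) = { 'y' }
S has a single production, so nothing to check there.

All predict sets are disjoint. The grammar IS LL(1).

Answer: Yes, the grammar is LL(1).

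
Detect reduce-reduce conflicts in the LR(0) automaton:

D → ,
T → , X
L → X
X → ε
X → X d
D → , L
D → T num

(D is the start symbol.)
Yes — I1: [D → , .] vs [X → .]; I6: [L → X .] vs [T → , X .]

A reduce-reduce conflict occurs when an LR(0) state has two complete items [A → α .] and [B → β .] — both call for a reduction, and with no lookahead the parser cannot choose between them.

Augment with D' → D and build the canonical LR(0) collection (I0 = CLOSURE({[D' → . D]}), then GOTO on every symbol after a dot until no new states appear). It has 8 states:
  I0: { [D → . , L], [D → . ,], [D → . T num], [D' → . D], [T → . , X] }  — shift
  I1: { [D → , . L], [D → , .], [L → . X], [T → , . X], [X → . X d], [X → .] }  — 2 reduces
  I2: { [D' → D .] }  — accept
  I3: { [D → T . num] }  — shift
  I4: { [D → T num .] }  — reduce
  I5: { [D → , L .] }  — reduce
  I6: { [L → X .], [T → , X .], [X → X . d] }  — shift, 2 reduces
  I7: { [X → X d .] }  — reduce

I1 contains complete items [D → , .], [X → .] — reduce-reduce conflict.
I6 contains complete items [L → X .], [T → , X .] — reduce-reduce conflict.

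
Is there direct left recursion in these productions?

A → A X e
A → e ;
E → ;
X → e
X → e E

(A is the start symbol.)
A → A X e: LEFT RECURSIVE (starts with A)
A → e ;: starts with e
E → ;: starts with ';'
X → e: starts with e
X → e E: starts with e

The grammar has direct left recursion on: A.

Answer: Yes, A is left-recursive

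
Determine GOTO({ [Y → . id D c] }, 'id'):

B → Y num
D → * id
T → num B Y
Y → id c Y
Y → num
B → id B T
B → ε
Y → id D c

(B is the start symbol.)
{ [D → . * id], [Y → id . D c] }

GOTO(I, 'id') = CLOSURE({ [A → αX.β] : [A → α.Xβ] ∈ I, X = 'id' })

Items with dot before 'id', with the dot advanced:
  [Y → . id D c] → [Y → id . D c]
Closure of the advanced items:
  [Y → id . D c] has the dot before D: add [D → . * id]

GOTO = { [D → . * id], [Y → id . D c] }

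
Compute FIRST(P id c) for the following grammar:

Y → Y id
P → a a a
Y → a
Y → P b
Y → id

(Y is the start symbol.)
FIRST sets of the non-terminals involved (from the grammar, by fixed-point iteration):
  FIRST(P) = { 'a' }

To compute FIRST(P id c), process the symbols left to right:
Symbol P is a non-terminal. Add FIRST(P) \ {ε} = { 'a' }
P is not nullable (ε ∉ FIRST(P)), so stop here.
FIRST(P id c) = { 'a' }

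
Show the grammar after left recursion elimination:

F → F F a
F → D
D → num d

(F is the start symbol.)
F → D F'
F' → F a F'
F' → ε
D → num d

F is directly left-recursive. The standard transformation for
  A → A α₁ | ... | A α_m | β₁ | ... | β_n
is
  A  → β₁ A' | ... | β_n A'
  A' → α₁ A' | ... | α_m A' | ε

F → D becomes F → D F'
F → F F a becomes F' → F a F'
Add F' → ε

Productions for other non-terminals are unchanged:
  D → num d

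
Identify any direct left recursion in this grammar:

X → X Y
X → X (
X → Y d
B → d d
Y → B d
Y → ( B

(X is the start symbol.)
Yes, X is left-recursive

X → X Y: LEFT RECURSIVE (starts with X)
X → X (: LEFT RECURSIVE (starts with X)
X → Y d: starts with Y
B → d d: starts with d
Y → B d: starts with B
Y → ( B: starts with '('

The grammar has direct left recursion on: X.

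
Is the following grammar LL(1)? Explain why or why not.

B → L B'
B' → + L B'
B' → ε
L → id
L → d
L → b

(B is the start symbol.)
Yes, the grammar is LL(1).

Relevant sets:
  FOLLOW(B') = { $ }

For B':
  PREDICT(B' → '+' L B') = { '+' }
  PREDICT(B' → ε) = { $ }
For L:
  PREDICT(L → id) = { 'id' }
  PREDICT(L → d) = { 'd' }
  PREDICT(L → b) = { 'b' }
B has a single production, so nothing to check there.

All predict sets are disjoint. The grammar IS LL(1).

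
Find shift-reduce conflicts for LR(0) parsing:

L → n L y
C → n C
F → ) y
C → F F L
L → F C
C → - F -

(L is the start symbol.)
No shift-reduce conflicts

Augment with L' → L and build the canonical LR(0) collection (I0 = CLOSURE({[L' → . L]}), then GOTO on every symbol after a dot until no new states appear). It has 17 states:
  I0: { [F → . ) y], [L → . F C], [L → . n L y], [L' → . L] }  — shift
  I1: { [F → ) . y] }  — shift
  I2: { [C → . - F -], [C → . F F L], [C → . n C], [F → . ) y], [L → F . C] }  — shift
  I3: { [L' → L .] }  — accept
  I4: { [F → . ) y], [L → . F C], [L → . n L y], [L → n . L y] }  — shift
  I5: { [L → n L . y] }  — shift
  I6: { [L → n L y .] }  — reduce
  I7: { [C → - . F -], [F → . ) y] }  — shift
  I8: { [L → F C .] }  — reduce
  I9: { [C → F . F L], [F → . ) y] }  — shift
  I10: { [C → . - F -], [C → . F F L], [C → . n C], [C → n . C], [F → . ) y] }  — shift
  I11: { [C → n C .] }  — reduce
  I12: { [C → F F . L], [F → . ) y], [L → . F C], [L → . n L y] }  — shift
  I13: { [C → F F L .] }  — reduce
  I14: { [C → - F . -] }  — shift
  I15: { [C → - F - .] }  — reduce
  I16: { [F → ) y .] }  — reduce

No state contains both a complete item and a shift item.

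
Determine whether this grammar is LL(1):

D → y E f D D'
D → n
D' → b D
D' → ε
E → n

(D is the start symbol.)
Relevant sets:
  FOLLOW(D') = { $, 'b' }

For D:
  PREDICT(D → y E f D D') = { 'y' }
  PREDICT(D → n) = { 'n' }
For D':
  PREDICT(D' → b D) = { 'b' }
  PREDICT(D' → ε) = { $, 'b' }
E has a single production, so nothing to check there.

Conflict found: Predict set conflict for D': { 'b' }
The grammar is NOT LL(1).

Answer: No. Predict set conflict for D': { 'b' }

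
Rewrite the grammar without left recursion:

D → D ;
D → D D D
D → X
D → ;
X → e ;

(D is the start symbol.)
D is directly left-recursive. The standard transformation for
  A → A α₁ | ... | A α_m | β₁ | ... | β_n
is
  A  → β₁ A' | ... | β_n A'
  A' → α₁ A' | ... | α_m A' | ε

D → X becomes D → X D'
D → ; becomes D → ; D'
D → D ; becomes D' → ; D'
D → D D D becomes D' → D D D'
Add D' → ε

Productions for other non-terminals are unchanged:
  X → e ;

Resulting grammar:
D → X D'
D → ; D'
D' → ; D'
D' → D D D'
D' → ε
X → e ;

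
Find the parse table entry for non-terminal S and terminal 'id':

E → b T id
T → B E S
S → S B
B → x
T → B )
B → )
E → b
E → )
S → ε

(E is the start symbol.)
To find M[S, 'id'], we find productions for S where 'id' is in the predict set (PREDICT(N → α) = (FIRST(α) \ {ε}) ∪ (FOLLOW(N) if α ⇒* ε)).

Relevant sets:
  FIRST(S) = { ')', 'x', ε }
  FIRST(B) = { ')', 'x' }
  FOLLOW(S) = { ')', 'id', 'x' }

S → S B: PREDICT = { ')', 'x' }
S → ε: PREDICT = { ')', 'id', 'x' }
  'id' is in predict set, so this production goes in M[S, 'id']

M[S, 'id'] = S → ε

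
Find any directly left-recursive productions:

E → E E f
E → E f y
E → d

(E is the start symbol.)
Yes, E is left-recursive

E → E E f: LEFT RECURSIVE (starts with E)
E → E f y: LEFT RECURSIVE (starts with E)
E → d: starts with d

The grammar has direct left recursion on: E.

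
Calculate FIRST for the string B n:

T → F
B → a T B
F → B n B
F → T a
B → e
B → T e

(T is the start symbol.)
{ 'a', 'e' }

FIRST sets of the non-terminals involved (from the grammar, by fixed-point iteration):
  FIRST(B) = { 'a', 'e' }

To compute FIRST(B n), process the symbols left to right:
Symbol B is a non-terminal. Add FIRST(B) \ {ε} = { 'a', 'e' }
B is not nullable (ε ∉ FIRST(B)), so stop here.
FIRST(B n) = { 'a', 'e' }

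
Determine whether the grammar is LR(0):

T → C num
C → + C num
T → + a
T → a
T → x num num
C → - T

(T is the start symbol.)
Yes, the grammar is LR(0)

Augment with T' → T and build the canonical LR(0) collection (I0 = CLOSURE({[T' → . T]}), then GOTO on every symbol after a dot until no new states appear). It has 15 states:
  I0: { [C → . + C num], [C → . - T], [T → . + a], [T → . C num], [T → . a], [T → . x num num], [T' → . T] }  — shift
  I1: { [C → + . C num], [C → . + C num], [C → . - T], [T → + . a] }  — shift
  I2: { [C → - . T], [C → . + C num], [C → . - T], [T → . + a], [T → . C num], [T → . a], [T → . x num num] }  — shift
  I3: { [T → C . num] }  — shift
  I4: { [T' → T .] }  — accept
  I5: { [T → a .] }  — reduce
  I6: { [T → x . num num] }  — shift
  I7: { [T → x num . num] }  — shift
  I8: { [T → x num num .] }  — reduce
  I9: { [T → C num .] }  — reduce
  I10: { [C → - T .] }  — reduce
  I11: { [C → + . C num], [C → . + C num], [C → . - T] }  — shift
  I12: { [C → + C . num] }  — shift
  I13: { [T → + a .] }  — reduce
  I14: { [C → + C num .] }  — reduce

Every state is either a pure shift/goto state or contains exactly one complete item and nothing to shift — no conflicts. The grammar is LR(0).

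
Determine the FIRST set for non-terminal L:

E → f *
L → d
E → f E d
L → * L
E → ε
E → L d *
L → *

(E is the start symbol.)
From L → d:
  - d is a terminal: add 'd' and stop
From L → * L:
  - '*' is a terminal: add '*' and stop
From L → *:
  - '*' is a terminal: add '*' and stop

Collecting: FIRST(L) = { '*', 'd' }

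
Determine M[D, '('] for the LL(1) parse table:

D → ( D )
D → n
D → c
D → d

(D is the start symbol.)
D → ( D )

To find M[D, '('], we find productions for D where '(' is in the predict set (PREDICT(N → α) = (FIRST(α) \ {ε}) ∪ (FOLLOW(N) if α ⇒* ε)).

D → ( D ): PREDICT = { '(' }
  '(' is in predict set, so this production goes in M[D, '(']
D → n: PREDICT = { 'n' }
D → c: PREDICT = { 'c' }
D → d: PREDICT = { 'd' }

M[D, '('] = D → ( D )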